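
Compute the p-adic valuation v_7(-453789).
v_7(-453789) = 5

v_7(n) is the largest exponent k such that 7^k divides n. Factor out: -453789 = -7^5 · 27. (Sign doesn't affect v_p.) So v_7(-453789) = 5.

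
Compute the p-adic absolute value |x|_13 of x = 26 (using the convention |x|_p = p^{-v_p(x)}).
|26|_13 = 1/13

Step 1 — compute v_13(x) by factoring powers of 13 out of the numerator and denominator: v_13(26) = 1. Step 2 — apply |x|_p = p^{-v_p(x)} = 13^{-1} = 1/13.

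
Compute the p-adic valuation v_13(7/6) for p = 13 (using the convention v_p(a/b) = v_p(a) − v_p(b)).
v_13(7/6) = 0

Factor powers of 13 from the numerator and denominator of the reduced fraction: 7 = 13^0 · 7 and 6 = 13^0 · 6. Apply v_p(a/b) = v_p(a) − v_p(b): v_13(7/6) = 0 − 0 = 0.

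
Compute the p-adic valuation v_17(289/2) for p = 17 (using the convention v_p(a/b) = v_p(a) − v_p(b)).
v_17(289/2) = 2

Factor powers of 17 from the numerator and denominator of the reduced fraction: 289 = 17^2 · 1 and 2 = 17^0 · 2. Apply v_p(a/b) = v_p(a) − v_p(b): v_17(289/2) = 2 − 0 = 2.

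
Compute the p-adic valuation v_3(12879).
v_3(12879) = 5

v_3(n) is the largest exponent k such that 3^k divides n. Factor out: 12879 = 3^5 · 53. (Sign doesn't affect v_p.) So v_3(12879) = 5.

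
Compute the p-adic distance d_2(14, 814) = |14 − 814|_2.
d_2(14, 814) = 1/32

Step 1 — x − y = 14 − 814 = -800. Step 2 — v_2(-800) = 5 (factor: -800 = −(2^5 · 25); the sign does not affect v_p). Step 3 — |x − y|_2 = 2^{-5} = 1/32.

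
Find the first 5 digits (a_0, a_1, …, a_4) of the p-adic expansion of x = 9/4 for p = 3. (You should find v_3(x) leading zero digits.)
(a_0, …, a_4) = (0, 0, 1, 2, 0)

v_3(9/4) = 2, so a_0 = ... = a_1 = 0. Factor out: x = 3^2 · u with u = 1/4 a unit in ℤ_3. Expand u iteratively via a_{v+i} = u_i mod 3, u_{i+1} = (u_i − a_{v+i})/3:
  u_0 = 1/4;  a_2 = 1;  u_1 = (u_0 − 1)/3 = -1/4
  u_1 = -1/4;  a_3 = 2;  u_2 = (u_1 − 2)/3 = -3/4
  u_2 = -3/4;  a_4 = 0;  u_3 = (u_2 − 0)/3 = -1/4
Digits: (0, 0, 1, 2, 0).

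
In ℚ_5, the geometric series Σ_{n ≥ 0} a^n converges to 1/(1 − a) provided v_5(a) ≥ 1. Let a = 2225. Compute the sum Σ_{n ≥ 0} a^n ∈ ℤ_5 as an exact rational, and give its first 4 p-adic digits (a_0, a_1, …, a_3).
Σ a^n = 1/(1 − a) = -1/2224;  first 4 digits = (1, 0, 4, 2)

v_5(a) = 2 ≥ 1, so the series converges in ℤ_5 to 1/(1 − a) = 1/(1 − 2225) = -1/2224. Expand this rational in ℤ_5: compute digits iteratively via d_i = x_i mod 5, x_{i+1} = (x_i − d_i)/5. The first 4 digits are (1, 0, 4, 2).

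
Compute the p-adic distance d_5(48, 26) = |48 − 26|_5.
d_5(48, 26) = 1

Step 1 — x − y = 48 − 26 = 22. Step 2 — v_5(22) = 0 (factor: 22 = (5^0 · 22); the sign does not affect v_p). Step 3 — |x − y|_5 = 5^{0} = 1.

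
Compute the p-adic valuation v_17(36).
v_17(36) = 0

v_17(n) is the largest exponent k such that 17^k divides n. Factor out: 36 = 17^0 · 36. (Sign doesn't affect v_p.) So v_17(36) = 0.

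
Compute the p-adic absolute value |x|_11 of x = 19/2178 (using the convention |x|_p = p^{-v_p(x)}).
|19/2178|_11 = 121

Step 1 — compute v_11(x) by factoring powers of 11 out of the numerator and denominator: v_11(19/2178) = -2. Step 2 — apply |x|_p = p^{-v_p(x)} = 11^{2} = 121.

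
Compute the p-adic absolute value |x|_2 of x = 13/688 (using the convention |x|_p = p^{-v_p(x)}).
|13/688|_2 = 16

Step 1 — compute v_2(x) by factoring powers of 2 out of the numerator and denominator: v_2(13/688) = -4. Step 2 — apply |x|_p = p^{-v_p(x)} = 2^{4} = 16.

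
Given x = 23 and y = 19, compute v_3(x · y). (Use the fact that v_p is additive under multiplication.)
v_3(437) = 0

v_p(x) = 0 (factor: 23 = 3^0 · 23); v_p(y) = 0 (factor: 19 = 3^0 · 19). Additivity: v_p(xy) = v_p(x) + v_p(y) = 0 + 0 = 0. (Direct check: xy = 437 = 3^0 · (437).)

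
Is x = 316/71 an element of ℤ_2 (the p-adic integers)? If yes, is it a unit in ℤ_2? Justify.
x ∈ ℤ_2 but not a unit; v_2(x) = 2 > 0

ℤ_2 = {x ∈ ℚ_2 : v_2(x) ≥ 0} and ℤ_2^× = {x ∈ ℤ_2 : v_2(x) = 0}. Here v_2(316/71) = v_2(num) − v_2(den) = 2; compare against these criteria.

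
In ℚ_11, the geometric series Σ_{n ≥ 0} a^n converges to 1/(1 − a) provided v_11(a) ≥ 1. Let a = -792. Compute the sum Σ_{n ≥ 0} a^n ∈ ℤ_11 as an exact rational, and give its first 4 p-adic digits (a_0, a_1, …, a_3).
Σ a^n = 1/(1 − a) = 1/793;  first 4 digits = (1, 5, 7, 1)

v_11(a) = 1 ≥ 1, so the series converges in ℤ_11 to 1/(1 − a) = 1/(1 − (-792)) = 1/793. Expand this rational in ℤ_11: compute digits iteratively via d_i = x_i mod 11, x_{i+1} = (x_i − d_i)/11. The first 4 digits are (1, 5, 7, 1).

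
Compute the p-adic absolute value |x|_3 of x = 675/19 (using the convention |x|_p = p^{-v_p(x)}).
|675/19|_3 = 1/27

Step 1 — compute v_3(x) by factoring powers of 3 out of the numerator and denominator: v_3(675/19) = 3. Step 2 — apply |x|_p = p^{-v_p(x)} = 3^{-3} = 1/27.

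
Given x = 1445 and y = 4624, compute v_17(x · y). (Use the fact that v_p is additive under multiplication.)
v_17(6681680) = 4

v_p(x) = 2 (factor: 1445 = 17^2 · 5); v_p(y) = 2 (factor: 4624 = 17^2 · 16). Additivity: v_p(xy) = v_p(x) + v_p(y) = 2 + 2 = 4. (Direct check: xy = 6681680 = 17^4 · (80).)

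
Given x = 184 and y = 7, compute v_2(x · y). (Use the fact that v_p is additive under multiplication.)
v_2(1288) = 3

v_p(x) = 3 (factor: 184 = 2^3 · 23); v_p(y) = 0 (factor: 7 = 2^0 · 7). Additivity: v_p(xy) = v_p(x) + v_p(y) = 3 + 0 = 3. (Direct check: xy = 1288 = 2^3 · (161).)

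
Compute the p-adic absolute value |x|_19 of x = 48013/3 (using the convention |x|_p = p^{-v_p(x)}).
|48013/3|_19 = 1/6859

Step 1 — compute v_19(x) by factoring powers of 19 out of the numerator and denominator: v_19(48013/3) = 3. Step 2 — apply |x|_p = p^{-v_p(x)} = 19^{-3} = 1/6859.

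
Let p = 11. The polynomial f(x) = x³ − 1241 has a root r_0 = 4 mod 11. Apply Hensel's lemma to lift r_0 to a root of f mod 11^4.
r_3 = 1599 (mod 14641)

Hensel: r_{i+1} = r_i − f(r_i)/f′(r_i) mod 11^{i+2}, where f′(x) = 3x². Iterate:
  r_0 = 4 (mod 11)
  r_1 = 26 (mod 121)
  r_2 = 268 (mod 1331)
  r_3 = 1599 (mod 14641)
Final: r = 1599 with f(r) ≡ 0 mod 11^4.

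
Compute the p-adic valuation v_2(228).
v_2(228) = 2

v_2(n) is the largest exponent k such that 2^k divides n. Factor out: 228 = 2^2 · 57. (Sign doesn't affect v_p.) So v_2(228) = 2.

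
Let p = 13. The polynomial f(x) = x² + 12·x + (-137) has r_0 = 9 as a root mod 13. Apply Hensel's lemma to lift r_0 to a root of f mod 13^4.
r_3 = 21459 (mod 28561)

Hensel: r_{i+1} = r_i − f(r_i)·(f′(r_i))^{-1} mod 13^{i+2}, f′(x) = 2x + 12. Iterate:
  r_0 = 9 (mod 13)
  r_1 = 165 (mod 169)
  r_2 = 1686 (mod 2197)
  r_3 = 21459 (mod 28561)
Final: r = 21459 satisfies f(r) ≡ 0 mod 13^4.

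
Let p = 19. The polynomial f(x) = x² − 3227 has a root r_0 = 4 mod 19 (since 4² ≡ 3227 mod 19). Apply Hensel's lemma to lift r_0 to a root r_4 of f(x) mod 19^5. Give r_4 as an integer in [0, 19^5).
r_4 = 2305616 (mod 2476099)

Hensel's recurrence: r_{i+1} = r_i − f(r_i)·(f′(r_i))^{-1} mod 19^{i+2}, with f′(x) = 2x. Iterate:
  r_0 = 4 (mod 19)
  r_1 = 270 (mod 361)
  r_2 = 992 (mod 6859)
  r_3 = 90159 (mod 130321)
  r_4 = 2305616 (mod 2476099)
Final: r_4 = 2305616, and one checks f(r_4) ≡ 0 mod 19^5.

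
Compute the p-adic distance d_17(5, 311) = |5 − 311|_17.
d_17(5, 311) = 1/17

Step 1 — x − y = 5 − 311 = -306. Step 2 — v_17(-306) = 1 (factor: -306 = −(17^1 · 18); the sign does not affect v_p). Step 3 — |x − y|_17 = 17^{-1} = 1/17.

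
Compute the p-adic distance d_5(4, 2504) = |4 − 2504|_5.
d_5(4, 2504) = 1/625

Step 1 — x − y = 4 − 2504 = -2500. Step 2 — v_5(-2500) = 4 (factor: -2500 = −(5^4 · 4); the sign does not affect v_p). Step 3 — |x − y|_5 = 5^{-4} = 1/625.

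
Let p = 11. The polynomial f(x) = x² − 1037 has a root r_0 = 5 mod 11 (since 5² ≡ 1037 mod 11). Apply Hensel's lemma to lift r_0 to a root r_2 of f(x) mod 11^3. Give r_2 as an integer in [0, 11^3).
r_2 = 445 (mod 1331)

Hensel's recurrence: r_{i+1} = r_i − f(r_i)·(f′(r_i))^{-1} mod 11^{i+2}, with f′(x) = 2x. Iterate:
  r_0 = 5 (mod 11)
  r_1 = 82 (mod 121)
  r_2 = 445 (mod 1331)
Final: r_2 = 445, and one checks f(r_2) ≡ 0 mod 11^3.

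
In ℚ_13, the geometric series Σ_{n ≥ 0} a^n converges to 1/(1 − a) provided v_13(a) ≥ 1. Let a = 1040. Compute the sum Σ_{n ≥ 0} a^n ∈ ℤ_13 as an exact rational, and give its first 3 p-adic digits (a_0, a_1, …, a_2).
Σ a^n = 1/(1 − a) = -1/1039;  first 3 digits = (1, 2, 10)

v_13(a) = 1 ≥ 1, so the series converges in ℤ_13 to 1/(1 − a) = 1/(1 − 1040) = -1/1039. Expand this rational in ℤ_13: compute digits iteratively via d_i = x_i mod 13, x_{i+1} = (x_i − d_i)/13. The first 3 digits are (1, 2, 10).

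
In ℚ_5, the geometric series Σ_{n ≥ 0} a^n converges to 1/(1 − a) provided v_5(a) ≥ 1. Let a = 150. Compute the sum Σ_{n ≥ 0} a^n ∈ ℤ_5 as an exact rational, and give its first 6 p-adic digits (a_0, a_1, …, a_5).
Σ a^n = 1/(1 − a) = -1/149;  first 6 digits = (1, 0, 1, 1, 1, 2)

v_5(a) = 2 ≥ 1, so the series converges in ℤ_5 to 1/(1 − a) = 1/(1 − 150) = -1/149. Expand this rational in ℤ_5: compute digits iteratively via d_i = x_i mod 5, x_{i+1} = (x_i − d_i)/5. The first 6 digits are (1, 0, 1, 1, 1, 2).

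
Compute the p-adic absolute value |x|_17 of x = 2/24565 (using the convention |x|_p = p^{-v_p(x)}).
|2/24565|_17 = 4913

Step 1 — compute v_17(x) by factoring powers of 17 out of the numerator and denominator: v_17(2/24565) = -3. Step 2 — apply |x|_p = p^{-v_p(x)} = 17^{3} = 4913.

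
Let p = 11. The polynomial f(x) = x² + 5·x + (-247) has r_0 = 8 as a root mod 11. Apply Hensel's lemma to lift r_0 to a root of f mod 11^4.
r_3 = 2527 (mod 14641)

Hensel: r_{i+1} = r_i − f(r_i)·(f′(r_i))^{-1} mod 11^{i+2}, f′(x) = 2x + 5. Iterate:
  r_0 = 8 (mod 11)
  r_1 = 107 (mod 121)
  r_2 = 1196 (mod 1331)
  r_3 = 2527 (mod 14641)
Final: r = 2527 satisfies f(r) ≡ 0 mod 11^4.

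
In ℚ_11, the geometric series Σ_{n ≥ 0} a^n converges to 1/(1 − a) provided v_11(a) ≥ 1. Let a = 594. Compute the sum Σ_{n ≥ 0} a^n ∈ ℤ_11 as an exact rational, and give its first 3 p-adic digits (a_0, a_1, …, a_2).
Σ a^n = 1/(1 − a) = -1/593;  first 3 digits = (1, 10, 5)

v_11(a) = 1 ≥ 1, so the series converges in ℤ_11 to 1/(1 − a) = 1/(1 − 594) = -1/593. Expand this rational in ℤ_11: compute digits iteratively via d_i = x_i mod 11, x_{i+1} = (x_i − d_i)/11. The first 3 digits are (1, 10, 5).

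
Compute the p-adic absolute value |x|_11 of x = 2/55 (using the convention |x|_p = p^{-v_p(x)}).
|2/55|_11 = 11

Step 1 — compute v_11(x) by factoring powers of 11 out of the numerator and denominator: v_11(2/55) = -1. Step 2 — apply |x|_p = p^{-v_p(x)} = 11^{1} = 11.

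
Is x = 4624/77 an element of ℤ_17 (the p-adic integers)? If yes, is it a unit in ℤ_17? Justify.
x ∈ ℤ_17 but not a unit; v_17(x) = 2 > 0

ℤ_17 = {x ∈ ℚ_17 : v_17(x) ≥ 0} and ℤ_17^× = {x ∈ ℤ_17 : v_17(x) = 0}. Here v_17(4624/77) = v_17(num) − v_17(den) = 2; compare against these criteria.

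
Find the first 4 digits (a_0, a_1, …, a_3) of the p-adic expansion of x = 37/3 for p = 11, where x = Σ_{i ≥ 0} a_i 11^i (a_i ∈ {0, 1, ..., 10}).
(a_0, …, a_3) = (5, 8, 3, 7)

v_11(37/3) = 0 (numerator and denominator both coprime to 11), so x ∈ ℤ_11^×. Compute digits iteratively via a_i = x_i mod 11, x_{i+1} = (x_i − a_i)/11, with x_0 = x:
  x_0 = 37/3;  a_0 = 5;  x_1 = (x_0 − 5)/11 = 2/3
  x_1 = 2/3;  a_1 = 8;  x_2 = (x_1 − 8)/11 = -2/3
  x_2 = -2/3;  a_2 = 3;  x_3 = (x_2 − 3)/11 = -1/3
  x_3 = -1/3;  a_3 = 7;  x_4 = (x_3 − 7)/11 = -2/3
Digits: (5, 8, 3, 7).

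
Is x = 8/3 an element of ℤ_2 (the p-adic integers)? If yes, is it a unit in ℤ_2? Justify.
x ∈ ℤ_2 but not a unit; v_2(x) = 3 > 0

ℤ_2 = {x ∈ ℚ_2 : v_2(x) ≥ 0} and ℤ_2^× = {x ∈ ℤ_2 : v_2(x) = 0}. Here v_2(8/3) = v_2(num) − v_2(den) = 3; compare against these criteria.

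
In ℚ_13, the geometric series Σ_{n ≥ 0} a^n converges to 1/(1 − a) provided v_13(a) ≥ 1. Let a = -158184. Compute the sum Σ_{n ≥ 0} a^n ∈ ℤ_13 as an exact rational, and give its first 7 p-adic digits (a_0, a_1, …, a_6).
Σ a^n = 1/(1 − a) = 1/158185;  first 7 digits = (1, 0, 0, 6, 7, 12, 9)

v_13(a) = 3 ≥ 1, so the series converges in ℤ_13 to 1/(1 − a) = 1/(1 − (-158184)) = 1/158185. Expand this rational in ℤ_13: compute digits iteratively via d_i = x_i mod 13, x_{i+1} = (x_i − d_i)/13. The first 7 digits are (1, 0, 0, 6, 7, 12, 9).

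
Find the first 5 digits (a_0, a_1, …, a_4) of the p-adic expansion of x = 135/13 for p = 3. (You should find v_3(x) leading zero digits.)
(a_0, …, a_4) = (0, 0, 0, 2, 2)

v_3(135/13) = 3, so a_0 = ... = a_2 = 0. Factor out: x = 3^3 · u with u = 5/13 a unit in ℤ_3. Expand u iteratively via a_{v+i} = u_i mod 3, u_{i+1} = (u_i − a_{v+i})/3:
  u_0 = 5/13;  a_3 = 2;  u_1 = (u_0 − 2)/3 = -7/13
  u_1 = -7/13;  a_4 = 2;  u_2 = (u_1 − 2)/3 = -11/13
Digits: (0, 0, 0, 2, 2).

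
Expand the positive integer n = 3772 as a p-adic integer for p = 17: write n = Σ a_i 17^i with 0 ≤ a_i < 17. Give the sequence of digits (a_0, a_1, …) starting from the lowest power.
(a_0, a_1, …) = (15, 0, 13)

Repeated division by 17 gives the digits low-to-high: 3772 = 15 + 13·17^2. Digit sequence: (15, 0, 13).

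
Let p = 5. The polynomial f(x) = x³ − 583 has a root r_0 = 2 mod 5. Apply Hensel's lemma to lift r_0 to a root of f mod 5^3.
r_2 = 102 (mod 125)

Hensel: r_{i+1} = r_i − f(r_i)/f′(r_i) mod 5^{i+2}, where f′(x) = 3x². Iterate:
  r_0 = 2 (mod 5)
  r_1 = 2 (mod 25)
  r_2 = 102 (mod 125)
Final: r = 102 with f(r) ≡ 0 mod 5^3.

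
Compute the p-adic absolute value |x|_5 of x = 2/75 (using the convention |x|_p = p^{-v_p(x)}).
|2/75|_5 = 25

Step 1 — compute v_5(x) by factoring powers of 5 out of the numerator and denominator: v_5(2/75) = -2. Step 2 — apply |x|_p = p^{-v_p(x)} = 5^{2} = 25.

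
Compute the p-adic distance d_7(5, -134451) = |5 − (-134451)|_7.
d_7(5, -134451) = 1/16807

Step 1 — x − y = 5 − (-134451) = 134456. Step 2 — v_7(134456) = 5 (factor: 134456 = (7^5 · 8); the sign does not affect v_p). Step 3 — |x − y|_7 = 7^{-5} = 1/16807.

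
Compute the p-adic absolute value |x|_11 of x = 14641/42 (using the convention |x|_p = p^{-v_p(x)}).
|14641/42|_11 = 1/14641

Step 1 — compute v_11(x) by factoring powers of 11 out of the numerator and denominator: v_11(14641/42) = 4. Step 2 — apply |x|_p = p^{-v_p(x)} = 11^{-4} = 1/14641.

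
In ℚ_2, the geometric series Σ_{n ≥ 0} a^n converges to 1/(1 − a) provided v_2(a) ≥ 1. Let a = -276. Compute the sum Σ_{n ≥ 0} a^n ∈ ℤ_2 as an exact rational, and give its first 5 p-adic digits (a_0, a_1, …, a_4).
Σ a^n = 1/(1 − a) = 1/277;  first 5 digits = (1, 0, 1, 1, 1)

v_2(a) = 2 ≥ 1, so the series converges in ℤ_2 to 1/(1 − a) = 1/(1 − (-276)) = 1/277. Expand this rational in ℤ_2: compute digits iteratively via d_i = x_i mod 2, x_{i+1} = (x_i − d_i)/2. The first 5 digits are (1, 0, 1, 1, 1).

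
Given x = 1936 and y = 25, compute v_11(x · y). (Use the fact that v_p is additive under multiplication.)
v_11(48400) = 2

v_p(x) = 2 (factor: 1936 = 11^2 · 16); v_p(y) = 0 (factor: 25 = 11^0 · 25). Additivity: v_p(xy) = v_p(x) + v_p(y) = 2 + 0 = 2. (Direct check: xy = 48400 = 11^2 · (400).)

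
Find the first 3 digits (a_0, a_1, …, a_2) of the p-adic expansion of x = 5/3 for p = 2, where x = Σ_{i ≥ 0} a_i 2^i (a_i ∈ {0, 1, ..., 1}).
(a_0, …, a_2) = (1, 1, 1)

v_2(5/3) = 0 (numerator and denominator both coprime to 2), so x ∈ ℤ_2^×. Compute digits iteratively via a_i = x_i mod 2, x_{i+1} = (x_i − a_i)/2, with x_0 = x:
  x_0 = 5/3;  a_0 = 1;  x_1 = (x_0 − 1)/2 = 1/3
  x_1 = 1/3;  a_1 = 1;  x_2 = (x_1 − 1)/2 = -1/3
  x_2 = -1/3;  a_2 = 1;  x_3 = (x_2 − 1)/2 = -2/3
Digits: (1, 1, 1).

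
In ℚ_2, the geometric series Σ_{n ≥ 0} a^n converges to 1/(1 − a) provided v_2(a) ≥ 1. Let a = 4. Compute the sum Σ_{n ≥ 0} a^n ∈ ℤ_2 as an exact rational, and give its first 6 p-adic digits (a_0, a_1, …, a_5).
Σ a^n = 1/(1 − a) = -1/3;  first 6 digits = (1, 0, 1, 0, 1, 0)

v_2(a) = 2 ≥ 1, so the series converges in ℤ_2 to 1/(1 − a) = 1/(1 − 4) = -1/3. Expand this rational in ℤ_2: compute digits iteratively via d_i = x_i mod 2, x_{i+1} = (x_i − d_i)/2. The first 6 digits are (1, 0, 1, 0, 1, 0).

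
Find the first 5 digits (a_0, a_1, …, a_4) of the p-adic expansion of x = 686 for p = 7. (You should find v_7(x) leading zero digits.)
(a_0, …, a_4) = (0, 0, 0, 2, 0)

v_7(686) = 3, so a_0 = ... = a_2 = 0. Factor out: x = 7^3 · u with u = 2 a unit in ℤ_7. Expand u iteratively via a_{v+i} = u_i mod 7, u_{i+1} = (u_i − a_{v+i})/7:
  u_0 = 2;  a_3 = 2;  u_1 = (u_0 − 2)/7 = 0
  u_1 = 0;  a_4 = 0;  u_2 = (u_1 − 0)/7 = 0
Digits: (0, 0, 0, 2, 0).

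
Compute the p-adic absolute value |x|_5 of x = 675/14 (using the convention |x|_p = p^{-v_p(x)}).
|675/14|_5 = 1/25

Step 1 — compute v_5(x) by factoring powers of 5 out of the numerator and denominator: v_5(675/14) = 2. Step 2 — apply |x|_p = p^{-v_p(x)} = 5^{-2} = 1/25.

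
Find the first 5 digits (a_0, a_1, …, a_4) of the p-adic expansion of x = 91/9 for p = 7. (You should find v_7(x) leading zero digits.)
(a_0, …, a_4) = (0, 3, 6, 3, 1)

v_7(91/9) = 1, so a_0 = ... = a_0 = 0. Factor out: x = 7^1 · u with u = 13/9 a unit in ℤ_7. Expand u iteratively via a_{v+i} = u_i mod 7, u_{i+1} = (u_i − a_{v+i})/7:
  u_0 = 13/9;  a_1 = 3;  u_1 = (u_0 − 3)/7 = -2/9
  u_1 = -2/9;  a_2 = 6;  u_2 = (u_1 − 6)/7 = -8/9
  u_2 = -8/9;  a_3 = 3;  u_3 = (u_2 − 3)/7 = -5/9
  u_3 = -5/9;  a_4 = 1;  u_4 = (u_3 − 1)/7 = -2/9
Digits: (0, 3, 6, 3, 1).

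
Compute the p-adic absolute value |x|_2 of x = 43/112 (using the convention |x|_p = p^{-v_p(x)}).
|43/112|_2 = 16

Step 1 — compute v_2(x) by factoring powers of 2 out of the numerator and denominator: v_2(43/112) = -4. Step 2 — apply |x|_p = p^{-v_p(x)} = 2^{4} = 16.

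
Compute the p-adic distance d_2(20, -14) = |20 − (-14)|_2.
d_2(20, -14) = 1/2

Step 1 — x − y = 20 − (-14) = 34. Step 2 — v_2(34) = 1 (factor: 34 = (2^1 · 17); the sign does not affect v_p). Step 3 — |x − y|_2 = 2^{-1} = 1/2.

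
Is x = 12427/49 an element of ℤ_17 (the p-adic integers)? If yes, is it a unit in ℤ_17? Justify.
x ∈ ℤ_17 but not a unit; v_17(x) = 2 > 0

ℤ_17 = {x ∈ ℚ_17 : v_17(x) ≥ 0} and ℤ_17^× = {x ∈ ℤ_17 : v_17(x) = 0}. Here v_17(12427/49) = v_17(num) − v_17(den) = 2; compare against these criteria.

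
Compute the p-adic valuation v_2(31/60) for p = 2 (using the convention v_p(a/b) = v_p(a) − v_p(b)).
v_2(31/60) = -2

Factor powers of 2 from the numerator and denominator of the reduced fraction: 31 = 2^0 · 31 and 60 = 2^2 · 15. Apply v_p(a/b) = v_p(a) − v_p(b): v_2(31/60) = 0 − 2 = -2.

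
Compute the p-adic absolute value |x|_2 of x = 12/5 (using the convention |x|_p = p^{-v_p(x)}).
|12/5|_2 = 1/4

Step 1 — compute v_2(x) by factoring powers of 2 out of the numerator and denominator: v_2(12/5) = 2. Step 2 — apply |x|_p = p^{-v_p(x)} = 2^{-2} = 1/4.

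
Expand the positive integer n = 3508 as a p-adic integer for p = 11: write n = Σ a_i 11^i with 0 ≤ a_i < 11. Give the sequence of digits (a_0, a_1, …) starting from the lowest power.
(a_0, a_1, …) = (10, 10, 6, 2)

Repeated division by 11 gives the digits low-to-high: 3508 = 10 + 10·11^1 + 6·11^2 + 2·11^3. Digit sequence: (10, 10, 6, 2).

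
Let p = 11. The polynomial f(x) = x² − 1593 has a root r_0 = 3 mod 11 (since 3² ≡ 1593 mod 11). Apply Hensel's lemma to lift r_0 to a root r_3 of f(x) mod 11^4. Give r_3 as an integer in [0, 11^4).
r_3 = 630 (mod 14641)

Hensel's recurrence: r_{i+1} = r_i − f(r_i)·(f′(r_i))^{-1} mod 11^{i+2}, with f′(x) = 2x. Iterate:
  r_0 = 3 (mod 11)
  r_1 = 25 (mod 121)
  r_2 = 630 (mod 1331)
  r_3 = 630 (mod 14641)
Final: r_3 = 630, and one checks f(r_3) ≡ 0 mod 11^4.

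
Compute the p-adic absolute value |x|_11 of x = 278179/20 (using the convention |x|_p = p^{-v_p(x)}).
|278179/20|_11 = 1/14641

Step 1 — compute v_11(x) by factoring powers of 11 out of the numerator and denominator: v_11(278179/20) = 4. Step 2 — apply |x|_p = p^{-v_p(x)} = 11^{-4} = 1/14641.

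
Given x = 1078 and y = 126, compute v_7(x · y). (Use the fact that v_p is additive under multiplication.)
v_7(135828) = 3

v_p(x) = 2 (factor: 1078 = 7^2 · 22); v_p(y) = 1 (factor: 126 = 7^1 · 18). Additivity: v_p(xy) = v_p(x) + v_p(y) = 2 + 1 = 3. (Direct check: xy = 135828 = 7^3 · (396).)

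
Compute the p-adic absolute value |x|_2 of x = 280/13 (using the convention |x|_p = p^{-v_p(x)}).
|280/13|_2 = 1/8

Step 1 — compute v_2(x) by factoring powers of 2 out of the numerator and denominator: v_2(280/13) = 3. Step 2 — apply |x|_p = p^{-v_p(x)} = 2^{-3} = 1/8.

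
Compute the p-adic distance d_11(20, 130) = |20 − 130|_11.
d_11(20, 130) = 1/11

Step 1 — x − y = 20 − 130 = -110. Step 2 — v_11(-110) = 1 (factor: -110 = −(11^1 · 10); the sign does not affect v_p). Step 3 — |x − y|_11 = 11^{-1} = 1/11.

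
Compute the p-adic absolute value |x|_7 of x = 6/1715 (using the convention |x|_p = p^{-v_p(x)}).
|6/1715|_7 = 343

Step 1 — compute v_7(x) by factoring powers of 7 out of the numerator and denominator: v_7(6/1715) = -3. Step 2 — apply |x|_p = p^{-v_p(x)} = 7^{3} = 343.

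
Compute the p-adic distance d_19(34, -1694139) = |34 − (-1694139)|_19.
d_19(34, -1694139) = 1/130321

Step 1 — x − y = 34 − (-1694139) = 1694173. Step 2 — v_19(1694173) = 4 (factor: 1694173 = (19^4 · 13); the sign does not affect v_p). Step 3 — |x − y|_19 = 19^{-4} = 1/130321.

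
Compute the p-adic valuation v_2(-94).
v_2(-94) = 1

v_2(n) is the largest exponent k such that 2^k divides n. Factor out: -94 = -2^1 · 47. (Sign doesn't affect v_p.) So v_2(-94) = 1.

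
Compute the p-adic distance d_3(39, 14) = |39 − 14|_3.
d_3(39, 14) = 1

Step 1 — x − y = 39 − 14 = 25. Step 2 — v_3(25) = 0 (factor: 25 = (3^0 · 25); the sign does not affect v_p). Step 3 — |x − y|_3 = 3^{0} = 1.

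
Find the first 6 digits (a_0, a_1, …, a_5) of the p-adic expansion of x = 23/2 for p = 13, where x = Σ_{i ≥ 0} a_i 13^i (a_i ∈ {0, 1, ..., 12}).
(a_0, …, a_5) = (5, 7, 6, 6, 6, 6)

v_13(23/2) = 0 (numerator and denominator both coprime to 13), so x ∈ ℤ_13^×. Compute digits iteratively via a_i = x_i mod 13, x_{i+1} = (x_i − a_i)/13, with x_0 = x:
  x_0 = 23/2;  a_0 = 5;  x_1 = (x_0 − 5)/13 = 1/2
  x_1 = 1/2;  a_1 = 7;  x_2 = (x_1 − 7)/13 = -1/2
  x_2 = -1/2;  a_2 = 6;  x_3 = (x_2 − 6)/13 = -1/2
  x_3 = -1/2;  a_3 = 6;  x_4 = (x_3 − 6)/13 = -1/2
  x_4 = -1/2;  a_4 = 6;  x_5 = (x_4 − 6)/13 = -1/2
  x_5 = -1/2;  a_5 = 6;  x_6 = (x_5 − 6)/13 = -1/2
Digits: (5, 7, 6, 6, 6, 6).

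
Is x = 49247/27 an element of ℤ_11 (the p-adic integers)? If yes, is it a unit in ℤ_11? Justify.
x ∈ ℤ_11 but not a unit; v_11(x) = 3 > 0

ℤ_11 = {x ∈ ℚ_11 : v_11(x) ≥ 0} and ℤ_11^× = {x ∈ ℤ_11 : v_11(x) = 0}. Here v_11(49247/27) = v_11(num) − v_11(den) = 3; compare against these criteria.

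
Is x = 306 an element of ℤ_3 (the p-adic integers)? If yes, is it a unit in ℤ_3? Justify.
x ∈ ℤ_3 but not a unit; v_3(x) = 2 > 0

ℤ_3 = {x ∈ ℚ_3 : v_3(x) ≥ 0} and ℤ_3^× = {x ∈ ℤ_3 : v_3(x) = 0}. Here v_3(306) = v_3(num) − v_3(den) = 2; compare against these criteria.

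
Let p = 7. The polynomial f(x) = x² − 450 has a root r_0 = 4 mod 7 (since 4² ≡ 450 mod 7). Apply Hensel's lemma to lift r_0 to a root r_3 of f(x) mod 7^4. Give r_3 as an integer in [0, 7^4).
r_3 = 1124 (mod 2401)

Hensel's recurrence: r_{i+1} = r_i − f(r_i)·(f′(r_i))^{-1} mod 7^{i+2}, with f′(x) = 2x. Iterate:
  r_0 = 4 (mod 7)
  r_1 = 46 (mod 49)
  r_2 = 95 (mod 343)
  r_3 = 1124 (mod 2401)
Final: r_3 = 1124, and one checks f(r_3) ≡ 0 mod 7^4.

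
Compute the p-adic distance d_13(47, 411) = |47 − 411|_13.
d_13(47, 411) = 1/13

Step 1 — x − y = 47 − 411 = -364. Step 2 — v_13(-364) = 1 (factor: -364 = −(13^1 · 28); the sign does not affect v_p). Step 3 — |x − y|_13 = 13^{-1} = 1/13.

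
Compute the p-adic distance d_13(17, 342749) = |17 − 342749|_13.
d_13(17, 342749) = 1/28561

Step 1 — x − y = 17 − 342749 = -342732. Step 2 — v_13(-342732) = 4 (factor: -342732 = −(13^4 · 12); the sign does not affect v_p). Step 3 — |x − y|_13 = 13^{-4} = 1/28561.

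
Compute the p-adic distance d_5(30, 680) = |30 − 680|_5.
d_5(30, 680) = 1/25

Step 1 — x − y = 30 − 680 = -650. Step 2 — v_5(-650) = 2 (factor: -650 = −(5^2 · 26); the sign does not affect v_p). Step 3 — |x − y|_5 = 5^{-2} = 1/25.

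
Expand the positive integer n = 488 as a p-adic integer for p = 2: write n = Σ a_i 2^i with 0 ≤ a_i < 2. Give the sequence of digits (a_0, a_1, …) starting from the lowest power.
(a_0, a_1, …) = (0, 0, 0, 1, 0, 1, 1, 1, 1)

Repeated division by 2 gives the digits low-to-high: 488 = 1·2^3 + 1·2^5 + 1·2^6 + 1·2^7 + 1·2^8. Digit sequence: (0, 0, 0, 1, 0, 1, 1, 1, 1).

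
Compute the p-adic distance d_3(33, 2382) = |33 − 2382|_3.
d_3(33, 2382) = 1/81

Step 1 — x − y = 33 − 2382 = -2349. Step 2 — v_3(-2349) = 4 (factor: -2349 = −(3^4 · 29); the sign does not affect v_p). Step 3 — |x − y|_3 = 3^{-4} = 1/81.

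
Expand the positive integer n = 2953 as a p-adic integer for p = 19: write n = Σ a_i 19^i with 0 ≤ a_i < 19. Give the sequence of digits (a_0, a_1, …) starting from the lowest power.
(a_0, a_1, …) = (8, 3, 8)

Repeated division by 19 gives the digits low-to-high: 2953 = 8 + 3·19^1 + 8·19^2. Digit sequence: (8, 3, 8).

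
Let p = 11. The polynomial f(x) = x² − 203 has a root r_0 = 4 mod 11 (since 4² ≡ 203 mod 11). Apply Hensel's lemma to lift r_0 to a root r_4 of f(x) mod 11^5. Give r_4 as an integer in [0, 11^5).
r_4 = 136228 (mod 161051)

Hensel's recurrence: r_{i+1} = r_i − f(r_i)·(f′(r_i))^{-1} mod 11^{i+2}, with f′(x) = 2x. Iterate:
  r_0 = 4 (mod 11)
  r_1 = 103 (mod 121)
  r_2 = 466 (mod 1331)
  r_3 = 4459 (mod 14641)
  r_4 = 136228 (mod 161051)
Final: r_4 = 136228, and one checks f(r_4) ≡ 0 mod 11^5.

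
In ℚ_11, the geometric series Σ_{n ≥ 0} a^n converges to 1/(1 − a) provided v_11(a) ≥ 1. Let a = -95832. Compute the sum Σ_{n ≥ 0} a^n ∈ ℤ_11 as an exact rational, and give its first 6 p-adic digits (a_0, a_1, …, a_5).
Σ a^n = 1/(1 − a) = 1/95833;  first 6 digits = (1, 0, 0, 5, 4, 10)

v_11(a) = 3 ≥ 1, so the series converges in ℤ_11 to 1/(1 − a) = 1/(1 − (-95832)) = 1/95833. Expand this rational in ℤ_11: compute digits iteratively via d_i = x_i mod 11, x_{i+1} = (x_i − d_i)/11. The first 6 digits are (1, 0, 0, 5, 4, 10).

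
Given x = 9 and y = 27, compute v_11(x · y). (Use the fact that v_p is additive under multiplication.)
v_11(243) = 0

v_p(x) = 0 (factor: 9 = 11^0 · 9); v_p(y) = 0 (factor: 27 = 11^0 · 27). Additivity: v_p(xy) = v_p(x) + v_p(y) = 0 + 0 = 0. (Direct check: xy = 243 = 11^0 · (243).)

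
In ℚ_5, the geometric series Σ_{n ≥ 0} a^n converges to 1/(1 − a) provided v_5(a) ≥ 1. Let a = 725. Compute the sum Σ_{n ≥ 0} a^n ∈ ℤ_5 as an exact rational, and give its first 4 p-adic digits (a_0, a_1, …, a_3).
Σ a^n = 1/(1 − a) = -1/724;  first 4 digits = (1, 0, 4, 0)

v_5(a) = 2 ≥ 1, so the series converges in ℤ_5 to 1/(1 − a) = 1/(1 − 725) = -1/724. Expand this rational in ℤ_5: compute digits iteratively via d_i = x_i mod 5, x_{i+1} = (x_i − d_i)/5. The first 4 digits are (1, 0, 4, 0).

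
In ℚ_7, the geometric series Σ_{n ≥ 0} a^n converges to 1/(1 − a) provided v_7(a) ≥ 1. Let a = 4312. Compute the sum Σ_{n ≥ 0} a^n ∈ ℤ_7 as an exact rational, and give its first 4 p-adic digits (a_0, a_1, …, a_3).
Σ a^n = 1/(1 − a) = -1/4311;  first 4 digits = (1, 0, 4, 5)

v_7(a) = 2 ≥ 1, so the series converges in ℤ_7 to 1/(1 − a) = 1/(1 − 4312) = -1/4311. Expand this rational in ℤ_7: compute digits iteratively via d_i = x_i mod 7, x_{i+1} = (x_i − d_i)/7. The first 4 digits are (1, 0, 4, 5).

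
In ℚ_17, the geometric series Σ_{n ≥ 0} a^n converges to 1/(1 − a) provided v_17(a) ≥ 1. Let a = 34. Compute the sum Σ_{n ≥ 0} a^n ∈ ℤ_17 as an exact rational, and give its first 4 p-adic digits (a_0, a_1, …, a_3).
Σ a^n = 1/(1 − a) = -1/33;  first 4 digits = (1, 2, 4, 8)

v_17(a) = 1 ≥ 1, so the series converges in ℤ_17 to 1/(1 − a) = 1/(1 − 34) = -1/33. Expand this rational in ℤ_17: compute digits iteratively via d_i = x_i mod 17, x_{i+1} = (x_i − d_i)/17. The first 4 digits are (1, 2, 4, 8).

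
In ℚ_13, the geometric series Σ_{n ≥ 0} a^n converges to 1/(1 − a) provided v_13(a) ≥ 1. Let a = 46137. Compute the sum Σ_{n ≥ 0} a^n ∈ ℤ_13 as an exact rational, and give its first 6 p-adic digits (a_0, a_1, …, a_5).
Σ a^n = 1/(1 − a) = -1/46136;  first 6 digits = (1, 0, 0, 8, 1, 0)

v_13(a) = 3 ≥ 1, so the series converges in ℤ_13 to 1/(1 − a) = 1/(1 − 46137) = -1/46136. Expand this rational in ℤ_13: compute digits iteratively via d_i = x_i mod 13, x_{i+1} = (x_i − d_i)/13. The first 6 digits are (1, 0, 0, 8, 1, 0).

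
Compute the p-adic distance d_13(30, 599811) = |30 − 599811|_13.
d_13(30, 599811) = 1/28561

Step 1 — x − y = 30 − 599811 = -599781. Step 2 — v_13(-599781) = 4 (factor: -599781 = −(13^4 · 21); the sign does not affect v_p). Step 3 — |x − y|_13 = 13^{-4} = 1/28561.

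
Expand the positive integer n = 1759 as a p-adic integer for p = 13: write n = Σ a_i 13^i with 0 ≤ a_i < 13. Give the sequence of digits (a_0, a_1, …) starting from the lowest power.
(a_0, a_1, …) = (4, 5, 10)

Repeated division by 13 gives the digits low-to-high: 1759 = 4 + 5·13^1 + 10·13^2. Digit sequence: (4, 5, 10).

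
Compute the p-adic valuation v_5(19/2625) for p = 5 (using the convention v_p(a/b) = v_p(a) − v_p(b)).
v_5(19/2625) = -3

Factor powers of 5 from the numerator and denominator of the reduced fraction: 19 = 5^0 · 19 and 2625 = 5^3 · 21. Apply v_p(a/b) = v_p(a) − v_p(b): v_5(19/2625) = 0 − 3 = -3.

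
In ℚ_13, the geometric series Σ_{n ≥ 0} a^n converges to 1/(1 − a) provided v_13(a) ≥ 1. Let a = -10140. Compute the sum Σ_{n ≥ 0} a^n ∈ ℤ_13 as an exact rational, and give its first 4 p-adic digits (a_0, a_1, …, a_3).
Σ a^n = 1/(1 − a) = 1/10141;  first 4 digits = (1, 0, 5, 8)

v_13(a) = 2 ≥ 1, so the series converges in ℤ_13 to 1/(1 − a) = 1/(1 − (-10140)) = 1/10141. Expand this rational in ℤ_13: compute digits iteratively via d_i = x_i mod 13, x_{i+1} = (x_i − d_i)/13. The first 4 digits are (1, 0, 5, 8).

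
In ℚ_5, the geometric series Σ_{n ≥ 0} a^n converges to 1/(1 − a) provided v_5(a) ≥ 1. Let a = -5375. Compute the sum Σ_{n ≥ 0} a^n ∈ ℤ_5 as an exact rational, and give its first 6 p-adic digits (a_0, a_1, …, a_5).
Σ a^n = 1/(1 − a) = 1/5376;  first 6 digits = (1, 0, 0, 2, 1, 3)

v_5(a) = 3 ≥ 1, so the series converges in ℤ_5 to 1/(1 − a) = 1/(1 − (-5375)) = 1/5376. Expand this rational in ℤ_5: compute digits iteratively via d_i = x_i mod 5, x_{i+1} = (x_i − d_i)/5. The first 6 digits are (1, 0, 0, 2, 1, 3).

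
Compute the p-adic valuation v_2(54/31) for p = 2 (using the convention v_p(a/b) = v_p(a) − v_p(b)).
v_2(54/31) = 1

Factor powers of 2 from the numerator and denominator of the reduced fraction: 54 = 2^1 · 27 and 31 = 2^0 · 31. Apply v_p(a/b) = v_p(a) − v_p(b): v_2(54/31) = 1 − 0 = 1.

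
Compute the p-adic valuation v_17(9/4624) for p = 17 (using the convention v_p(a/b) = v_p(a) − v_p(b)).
v_17(9/4624) = -2

Factor powers of 17 from the numerator and denominator of the reduced fraction: 9 = 17^0 · 9 and 4624 = 17^2 · 16. Apply v_p(a/b) = v_p(a) − v_p(b): v_17(9/4624) = 0 − 2 = -2.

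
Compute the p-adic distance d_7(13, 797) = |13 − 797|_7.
d_7(13, 797) = 1/49

Step 1 — x − y = 13 − 797 = -784. Step 2 — v_7(-784) = 2 (factor: -784 = −(7^2 · 16); the sign does not affect v_p). Step 3 — |x − y|_7 = 7^{-2} = 1/49.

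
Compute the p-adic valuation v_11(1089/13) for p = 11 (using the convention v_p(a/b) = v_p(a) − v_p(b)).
v_11(1089/13) = 2

Factor powers of 11 from the numerator and denominator of the reduced fraction: 1089 = 11^2 · 9 and 13 = 11^0 · 13. Apply v_p(a/b) = v_p(a) − v_p(b): v_11(1089/13) = 2 − 0 = 2.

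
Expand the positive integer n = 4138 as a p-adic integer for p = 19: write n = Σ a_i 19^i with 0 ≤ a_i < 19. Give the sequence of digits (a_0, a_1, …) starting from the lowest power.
(a_0, a_1, …) = (15, 8, 11)

Repeated division by 19 gives the digits low-to-high: 4138 = 15 + 8·19^1 + 11·19^2. Digit sequence: (15, 8, 11).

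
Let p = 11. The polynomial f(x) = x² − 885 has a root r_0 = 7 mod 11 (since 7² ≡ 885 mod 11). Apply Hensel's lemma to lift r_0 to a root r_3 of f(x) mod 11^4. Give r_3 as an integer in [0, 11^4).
r_3 = 8675 (mod 14641)

Hensel's recurrence: r_{i+1} = r_i − f(r_i)·(f′(r_i))^{-1} mod 11^{i+2}, with f′(x) = 2x. Iterate:
  r_0 = 7 (mod 11)
  r_1 = 84 (mod 121)
  r_2 = 689 (mod 1331)
  r_3 = 8675 (mod 14641)
Final: r_3 = 8675, and one checks f(r_3) ≡ 0 mod 11^4.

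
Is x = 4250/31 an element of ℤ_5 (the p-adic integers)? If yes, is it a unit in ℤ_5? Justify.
x ∈ ℤ_5 but not a unit; v_5(x) = 3 > 0

ℤ_5 = {x ∈ ℚ_5 : v_5(x) ≥ 0} and ℤ_5^× = {x ∈ ℤ_5 : v_5(x) = 0}. Here v_5(4250/31) = v_5(num) − v_5(den) = 3; compare against these criteria.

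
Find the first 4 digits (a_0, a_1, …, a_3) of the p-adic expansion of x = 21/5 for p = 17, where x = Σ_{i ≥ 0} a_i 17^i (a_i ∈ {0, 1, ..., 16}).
(a_0, …, a_3) = (11, 3, 10, 13)

v_17(21/5) = 0 (numerator and denominator both coprime to 17), so x ∈ ℤ_17^×. Compute digits iteratively via a_i = x_i mod 17, x_{i+1} = (x_i − a_i)/17, with x_0 = x:
  x_0 = 21/5;  a_0 = 11;  x_1 = (x_0 − 11)/17 = -2/5
  x_1 = -2/5;  a_1 = 3;  x_2 = (x_1 − 3)/17 = -1/5
  x_2 = -1/5;  a_2 = 10;  x_3 = (x_2 − 10)/17 = -3/5
  x_3 = -3/5;  a_3 = 13;  x_4 = (x_3 − 13)/17 = -4/5
Digits: (11, 3, 10, 13).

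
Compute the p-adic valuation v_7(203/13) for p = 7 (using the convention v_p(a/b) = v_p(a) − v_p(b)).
v_7(203/13) = 1

Factor powers of 7 from the numerator and denominator of the reduced fraction: 203 = 7^1 · 29 and 13 = 7^0 · 13. Apply v_p(a/b) = v_p(a) − v_p(b): v_7(203/13) = 1 − 0 = 1.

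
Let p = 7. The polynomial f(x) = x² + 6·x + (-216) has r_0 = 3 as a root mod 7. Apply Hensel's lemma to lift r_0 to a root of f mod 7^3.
r_2 = 325 (mod 343)

Hensel: r_{i+1} = r_i − f(r_i)·(f′(r_i))^{-1} mod 7^{i+2}, f′(x) = 2x + 6. Iterate:
  r_0 = 3 (mod 7)
  r_1 = 31 (mod 49)
  r_2 = 325 (mod 343)
Final: r = 325 satisfies f(r) ≡ 0 mod 7^3.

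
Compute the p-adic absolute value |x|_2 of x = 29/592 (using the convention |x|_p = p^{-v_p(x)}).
|29/592|_2 = 16

Step 1 — compute v_2(x) by factoring powers of 2 out of the numerator and denominator: v_2(29/592) = -4. Step 2 — apply |x|_p = p^{-v_p(x)} = 2^{4} = 16.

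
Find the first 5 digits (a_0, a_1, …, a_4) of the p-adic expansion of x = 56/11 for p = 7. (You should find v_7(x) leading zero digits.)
(a_0, …, a_4) = (0, 2, 3, 4, 0)

v_7(56/11) = 1, so a_0 = ... = a_0 = 0. Factor out: x = 7^1 · u with u = 8/11 a unit in ℤ_7. Expand u iteratively via a_{v+i} = u_i mod 7, u_{i+1} = (u_i − a_{v+i})/7:
  u_0 = 8/11;  a_1 = 2;  u_1 = (u_0 − 2)/7 = -2/11
  u_1 = -2/11;  a_2 = 3;  u_2 = (u_1 − 3)/7 = -5/11
  u_2 = -5/11;  a_3 = 4;  u_3 = (u_2 − 4)/7 = -7/11
  u_3 = -7/11;  a_4 = 0;  u_4 = (u_3 − 0)/7 = -1/11
Digits: (0, 2, 3, 4, 0).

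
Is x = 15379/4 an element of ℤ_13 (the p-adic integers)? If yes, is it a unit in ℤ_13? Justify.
x ∈ ℤ_13 but not a unit; v_13(x) = 3 > 0

ℤ_13 = {x ∈ ℚ_13 : v_13(x) ≥ 0} and ℤ_13^× = {x ∈ ℤ_13 : v_13(x) = 0}. Here v_13(15379/4) = v_13(num) − v_13(den) = 3; compare against these criteria.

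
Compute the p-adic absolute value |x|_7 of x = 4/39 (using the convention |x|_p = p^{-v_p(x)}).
|4/39|_7 = 1

Step 1 — compute v_7(x) by factoring powers of 7 out of the numerator and denominator: v_7(4/39) = 0. Step 2 — apply |x|_p = p^{-v_p(x)} = 7^{0} = 1.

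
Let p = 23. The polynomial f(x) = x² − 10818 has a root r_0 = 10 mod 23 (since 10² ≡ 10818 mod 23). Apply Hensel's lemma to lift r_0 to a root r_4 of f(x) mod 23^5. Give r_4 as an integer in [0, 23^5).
r_4 = 1748838 (mod 6436343)

Hensel's recurrence: r_{i+1} = r_i − f(r_i)·(f′(r_i))^{-1} mod 23^{i+2}, with f′(x) = 2x. Iterate:
  r_0 = 10 (mod 23)
  r_1 = 493 (mod 529)
  r_2 = 8957 (mod 12167)
  r_3 = 69792 (mod 279841)
  r_4 = 1748838 (mod 6436343)
Final: r_4 = 1748838, and one checks f(r_4) ≡ 0 mod 23^5.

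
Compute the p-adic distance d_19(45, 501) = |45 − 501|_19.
d_19(45, 501) = 1/19

Step 1 — x − y = 45 − 501 = -456. Step 2 — v_19(-456) = 1 (factor: -456 = −(19^1 · 24); the sign does not affect v_p). Step 3 — |x − y|_19 = 19^{-1} = 1/19.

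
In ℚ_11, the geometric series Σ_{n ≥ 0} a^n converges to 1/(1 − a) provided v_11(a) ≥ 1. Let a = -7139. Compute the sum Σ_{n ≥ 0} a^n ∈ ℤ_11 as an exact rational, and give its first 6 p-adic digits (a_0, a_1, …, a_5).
Σ a^n = 1/(1 − a) = 1/7140;  first 6 digits = (1, 0, 7, 5, 4, 8)

v_11(a) = 2 ≥ 1, so the series converges in ℤ_11 to 1/(1 − a) = 1/(1 − (-7139)) = 1/7140. Expand this rational in ℤ_11: compute digits iteratively via d_i = x_i mod 11, x_{i+1} = (x_i − d_i)/11. The first 6 digits are (1, 0, 7, 5, 4, 8).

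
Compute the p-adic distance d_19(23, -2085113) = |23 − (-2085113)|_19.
d_19(23, -2085113) = 1/130321

Step 1 — x − y = 23 − (-2085113) = 2085136. Step 2 — v_19(2085136) = 4 (factor: 2085136 = (19^4 · 16); the sign does not affect v_p). Step 3 — |x − y|_19 = 19^{-4} = 1/130321.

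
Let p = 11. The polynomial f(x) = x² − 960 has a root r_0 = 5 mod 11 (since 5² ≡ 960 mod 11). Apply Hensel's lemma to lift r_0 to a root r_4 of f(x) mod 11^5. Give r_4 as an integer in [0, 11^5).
r_4 = 81713 (mod 161051)

Hensel's recurrence: r_{i+1} = r_i − f(r_i)·(f′(r_i))^{-1} mod 11^{i+2}, with f′(x) = 2x. Iterate:
  r_0 = 5 (mod 11)
  r_1 = 38 (mod 121)
  r_2 = 522 (mod 1331)
  r_3 = 8508 (mod 14641)
  r_4 = 81713 (mod 161051)
Final: r_4 = 81713, and one checks f(r_4) ≡ 0 mod 11^5.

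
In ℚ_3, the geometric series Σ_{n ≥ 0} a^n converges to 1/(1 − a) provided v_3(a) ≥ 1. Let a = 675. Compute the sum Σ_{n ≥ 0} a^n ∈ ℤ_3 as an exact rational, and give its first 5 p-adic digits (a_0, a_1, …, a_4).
Σ a^n = 1/(1 − a) = -1/674;  first 5 digits = (1, 0, 0, 1, 2)

v_3(a) = 3 ≥ 1, so the series converges in ℤ_3 to 1/(1 − a) = 1/(1 − 675) = -1/674. Expand this rational in ℤ_3: compute digits iteratively via d_i = x_i mod 3, x_{i+1} = (x_i − d_i)/3. The first 5 digits are (1, 0, 0, 1, 2).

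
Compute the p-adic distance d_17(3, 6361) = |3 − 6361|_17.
d_17(3, 6361) = 1/289

Step 1 — x − y = 3 − 6361 = -6358. Step 2 — v_17(-6358) = 2 (factor: -6358 = −(17^2 · 22); the sign does not affect v_p). Step 3 — |x − y|_17 = 17^{-2} = 1/289.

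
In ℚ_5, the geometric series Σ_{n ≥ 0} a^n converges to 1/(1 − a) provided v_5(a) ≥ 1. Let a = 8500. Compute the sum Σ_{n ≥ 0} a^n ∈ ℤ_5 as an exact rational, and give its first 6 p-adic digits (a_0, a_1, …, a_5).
Σ a^n = 1/(1 − a) = -1/8499;  first 6 digits = (1, 0, 0, 3, 3, 2)

v_5(a) = 3 ≥ 1, so the series converges in ℤ_5 to 1/(1 − a) = 1/(1 − 8500) = -1/8499. Expand this rational in ℤ_5: compute digits iteratively via d_i = x_i mod 5, x_{i+1} = (x_i − d_i)/5. The first 6 digits are (1, 0, 0, 3, 3, 2).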